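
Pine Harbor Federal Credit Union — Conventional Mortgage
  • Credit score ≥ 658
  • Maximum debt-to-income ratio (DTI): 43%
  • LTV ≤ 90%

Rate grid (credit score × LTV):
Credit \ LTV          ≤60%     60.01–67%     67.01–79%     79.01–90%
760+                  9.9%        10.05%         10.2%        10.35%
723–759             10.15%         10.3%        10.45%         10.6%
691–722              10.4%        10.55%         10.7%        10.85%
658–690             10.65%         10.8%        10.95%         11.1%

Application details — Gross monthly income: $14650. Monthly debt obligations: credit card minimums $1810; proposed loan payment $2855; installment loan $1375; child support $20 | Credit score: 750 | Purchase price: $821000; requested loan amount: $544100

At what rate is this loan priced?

Credit score 750 ≥ 658; Total monthly debts = (1,810 + 2,855 + 1,375 + 20) = 6,060. Debt-to-income = 6,060/14,650 = 41.4% — meets 43% limit
LTV: 544,100 ÷ 821,000 = 66.3%, within 90% cap
Credit 750 → row 723–759; LTV 66.3% → column 60.01–67%. Grid cell → 10.3%.

10.3%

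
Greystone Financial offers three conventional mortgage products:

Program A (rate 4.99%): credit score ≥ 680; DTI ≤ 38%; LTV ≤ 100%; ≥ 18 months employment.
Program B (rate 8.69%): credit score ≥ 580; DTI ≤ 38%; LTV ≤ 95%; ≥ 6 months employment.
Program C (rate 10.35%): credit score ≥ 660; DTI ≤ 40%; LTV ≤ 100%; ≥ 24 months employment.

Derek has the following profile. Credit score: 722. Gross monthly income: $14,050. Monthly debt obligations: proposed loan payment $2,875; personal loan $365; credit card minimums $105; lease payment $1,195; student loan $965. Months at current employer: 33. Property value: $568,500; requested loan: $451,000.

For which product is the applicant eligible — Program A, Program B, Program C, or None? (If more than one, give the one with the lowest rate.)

Program C

Total debts = (2,875 + 365 + 105 + 1,195 + 965) = 5,505; DTI = 5,505/14,050 = 39.2%.
LTV = 451,000/568,500 = 79.3%.
Program A: score 722 ≥ 680; DTI 39.2% > 38%; LTV 79.3% ≤ 100%; employment 33 ≥ 18 mo → does not qualify.
Program B: score 722 ≥ 580; DTI 39.2% > 38%; LTV 79.3% ≤ 95%; employment 33 ≥ 6 mo → does not qualify.
Program C: score 722 ≥ 660; DTI 39.2% ≤ 40%; LTV 79.3% ≤ 100%; employment 33 ≥ 24 mo → qualifies.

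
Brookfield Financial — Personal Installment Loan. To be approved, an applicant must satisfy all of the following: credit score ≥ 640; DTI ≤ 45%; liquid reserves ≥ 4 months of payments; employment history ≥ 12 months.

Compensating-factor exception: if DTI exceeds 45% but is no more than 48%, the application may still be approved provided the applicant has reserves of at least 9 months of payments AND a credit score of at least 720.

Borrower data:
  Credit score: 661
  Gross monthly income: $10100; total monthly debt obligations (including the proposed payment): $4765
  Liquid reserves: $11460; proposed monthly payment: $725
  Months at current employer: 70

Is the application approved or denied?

Denied

Credit score 661 ≥ 640 (meets base)
DTI = 4,765/10,100 = 47.2% > 45% — standard DTI limit exceeded.
Reserves = 11,460/725 = 15.8 months ≥ 4
Employment 70 ≥ 12 months
47.2% falls in the override range (45%–48%), so the compensating-factor test applies.
Reserves 15.8 ≥ 9 months; credit score 661 < 720.
Override conditions not both satisfied; exception does not apply.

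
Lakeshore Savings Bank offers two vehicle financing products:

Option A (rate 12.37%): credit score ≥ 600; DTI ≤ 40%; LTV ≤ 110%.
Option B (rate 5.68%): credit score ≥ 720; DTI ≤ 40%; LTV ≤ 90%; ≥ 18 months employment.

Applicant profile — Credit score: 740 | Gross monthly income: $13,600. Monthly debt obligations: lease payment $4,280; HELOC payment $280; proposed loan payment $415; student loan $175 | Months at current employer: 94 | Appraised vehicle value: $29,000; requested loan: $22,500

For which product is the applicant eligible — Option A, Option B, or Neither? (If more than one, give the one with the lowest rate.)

Total debts = (4,280 + 280 + 415 + 175) = 5,150; DTI = 5,150/13,600 = 37.9%.
LTV = 22,500/29,000 = 77.6%.
Option A: score 740 ≥ 600; DTI 37.9% ≤ 40%; LTV 77.6% ≤ 110% → qualifies.
Option B: score 740 ≥ 720; DTI 37.9% ≤ 40%; LTV 77.6% ≤ 90%; employment 94 ≥ 18 mo → qualifies.
Qualifying: Option A, Option B. Lowest rate is 5.68% → Option B.

Option B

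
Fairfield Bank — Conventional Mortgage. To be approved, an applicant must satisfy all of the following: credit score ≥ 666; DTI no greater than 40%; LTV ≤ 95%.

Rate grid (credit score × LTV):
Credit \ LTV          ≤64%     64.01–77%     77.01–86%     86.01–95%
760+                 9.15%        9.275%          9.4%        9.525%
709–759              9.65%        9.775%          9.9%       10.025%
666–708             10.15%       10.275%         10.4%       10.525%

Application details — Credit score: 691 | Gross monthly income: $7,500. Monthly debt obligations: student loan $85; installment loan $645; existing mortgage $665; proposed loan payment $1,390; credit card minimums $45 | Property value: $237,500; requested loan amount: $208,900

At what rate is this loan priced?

Credit score 691 ≥ 666; Total monthly debts = (85 + 645 + 665 + 1,390 + 45) = 2,830. Debt-to-income = 2,830/7,500 = 37.7% — meets 40% limit
Loan-to-value = 208,900/237,500 = 88% — pass (95% max)
Credit 691 → row 666–708; LTV 88% → column 86.01–95%. Grid cell → 10.525%.

10.525%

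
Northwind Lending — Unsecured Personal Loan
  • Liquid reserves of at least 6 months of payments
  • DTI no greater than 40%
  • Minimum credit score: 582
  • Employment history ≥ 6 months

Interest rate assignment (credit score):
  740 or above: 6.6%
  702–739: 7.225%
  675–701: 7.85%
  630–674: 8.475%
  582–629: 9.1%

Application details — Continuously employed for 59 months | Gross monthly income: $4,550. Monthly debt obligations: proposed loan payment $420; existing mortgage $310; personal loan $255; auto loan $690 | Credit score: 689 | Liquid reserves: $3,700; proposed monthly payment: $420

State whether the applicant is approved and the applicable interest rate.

Approved at 7.85%

Credit score 689 ≥ 582 (meets minimum)
Employment 59 ≥ 6 months
Total monthly debts = (420 + 310 + 255 + 690) = 1,675. DTI = 1,675/4,550 = 36.8% ≤ 40%
Reserves: 3,700 ÷ 420 = 8.8 months (meets 6-month minimum)
All requirements met. Score 689 falls in the 675–701 tier → 7.85%.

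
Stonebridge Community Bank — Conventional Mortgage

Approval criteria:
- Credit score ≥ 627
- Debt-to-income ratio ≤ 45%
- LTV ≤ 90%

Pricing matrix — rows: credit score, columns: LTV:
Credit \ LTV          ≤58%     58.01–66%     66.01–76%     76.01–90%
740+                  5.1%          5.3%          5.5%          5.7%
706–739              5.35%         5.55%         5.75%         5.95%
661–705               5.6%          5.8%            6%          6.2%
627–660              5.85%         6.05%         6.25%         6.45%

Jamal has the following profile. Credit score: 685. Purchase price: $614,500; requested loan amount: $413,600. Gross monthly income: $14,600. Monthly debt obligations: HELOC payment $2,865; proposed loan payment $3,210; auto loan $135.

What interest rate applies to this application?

Credit score 685 ≥ 627; Total monthly debts = (2,865 + 3,210 + 135) = 6,210. DTI = 6,210/14,600 = 42.5% ≤ 45%
Loan-to-value = 413,600/614,500 = 67.3% — pass (90% max)
Row: 685 falls in 661–705. Column: 67.3% falls in 66.01–76%. Rate = 6%.

6%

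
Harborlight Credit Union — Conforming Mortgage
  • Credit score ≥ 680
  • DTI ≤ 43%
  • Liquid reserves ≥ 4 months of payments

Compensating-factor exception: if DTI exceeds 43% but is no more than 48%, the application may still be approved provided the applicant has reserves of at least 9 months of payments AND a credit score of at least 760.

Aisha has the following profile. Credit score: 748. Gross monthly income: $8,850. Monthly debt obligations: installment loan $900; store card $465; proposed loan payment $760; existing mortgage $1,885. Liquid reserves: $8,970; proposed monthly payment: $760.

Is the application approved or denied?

Denied

Credit score 748 ≥ 680 (meets base)
Total debts = (900 + 465 + 760 + 1,885) = 4,010. DTI: 4,010 ÷ 8,850 = 45.3%, over the 43% base limit.
Reserves = 8,970/760 = 11.8 months ≥ 4
45.3% falls in the override range (43%–48%), so the compensating-factor test applies.
Override check — reserves: 11.8 mo (ok); score: 748 (below 760).
Compensating-factor requirement not fully met.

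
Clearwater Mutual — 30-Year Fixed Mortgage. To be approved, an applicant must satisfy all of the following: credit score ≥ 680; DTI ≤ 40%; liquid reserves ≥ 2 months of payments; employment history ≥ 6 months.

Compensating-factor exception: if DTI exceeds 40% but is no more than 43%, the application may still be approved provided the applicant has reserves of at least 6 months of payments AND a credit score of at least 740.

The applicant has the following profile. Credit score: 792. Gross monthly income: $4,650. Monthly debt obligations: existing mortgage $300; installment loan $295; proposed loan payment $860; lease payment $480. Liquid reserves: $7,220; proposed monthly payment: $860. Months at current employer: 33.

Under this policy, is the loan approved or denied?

Approved

Credit score 792 ≥ 680 (meets base)
Total debts = (300 + 295 + 860 + 480) = 1,935. DTI = 1,935/4,650 = 41.6% > 40% — standard DTI limit exceeded.
Liquid reserves cover 7,220/860 = 8.4 months — ≥ 2 required
Employment 33 ≥ 6 months
41.6% falls in the override range (40%–43%), so the compensating-factor test applies.
Override check — reserves: 8.4 mo (ok); score: 792 (ok).
Both override conditions satisfied; DTI exception granted.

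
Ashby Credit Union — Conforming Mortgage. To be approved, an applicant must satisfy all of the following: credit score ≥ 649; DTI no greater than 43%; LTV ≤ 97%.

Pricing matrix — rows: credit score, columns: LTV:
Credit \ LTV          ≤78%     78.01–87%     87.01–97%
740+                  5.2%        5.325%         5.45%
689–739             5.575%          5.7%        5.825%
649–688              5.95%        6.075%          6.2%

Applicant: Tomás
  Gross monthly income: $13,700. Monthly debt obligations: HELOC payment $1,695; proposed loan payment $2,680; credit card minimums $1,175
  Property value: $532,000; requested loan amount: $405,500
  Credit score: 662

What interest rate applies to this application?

Credit score 662 ≥ 649; Total monthly debts = (1,695 + 2,680 + 1,175) = 5,550. Debt-to-income = 5,550/13,700 = 40.5% — meets 43% limit
LTV: 405,500 ÷ 532,000 = 76.2%, within 97% cap
Score 662 is in the 649–688 band; LTV 76.2% is in the ≤78% band → 5.95%.

5.95%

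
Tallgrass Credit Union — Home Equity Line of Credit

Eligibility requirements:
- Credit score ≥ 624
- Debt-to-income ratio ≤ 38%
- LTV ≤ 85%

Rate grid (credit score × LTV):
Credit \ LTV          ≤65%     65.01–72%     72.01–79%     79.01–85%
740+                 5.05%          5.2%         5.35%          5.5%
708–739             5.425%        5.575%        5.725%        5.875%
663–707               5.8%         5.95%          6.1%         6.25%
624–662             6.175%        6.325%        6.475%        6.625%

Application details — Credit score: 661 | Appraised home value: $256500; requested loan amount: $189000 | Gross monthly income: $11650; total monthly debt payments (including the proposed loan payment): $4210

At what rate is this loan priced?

6.475%

Credit score 661 ≥ 624; DTI: 4,210 ÷ 11,650 = 36.1%, within the 38% cap
LTV = 189,000/256,500 = 73.7% ≤ 85%
Credit 661 → row 624–662; LTV 73.7% → column 72.01–79%. Grid cell → 6.475%.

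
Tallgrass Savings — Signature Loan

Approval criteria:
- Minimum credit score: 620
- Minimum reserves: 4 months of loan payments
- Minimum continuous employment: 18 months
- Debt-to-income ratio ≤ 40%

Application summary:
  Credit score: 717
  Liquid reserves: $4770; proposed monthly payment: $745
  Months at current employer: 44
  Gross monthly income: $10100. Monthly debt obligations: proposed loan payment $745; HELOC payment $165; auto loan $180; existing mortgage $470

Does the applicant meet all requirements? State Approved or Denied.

Approved

Credit score 717 ≥ 620 (meets)
Reserves: 4,770 ÷ 745 = 6.4 months (meets 4-month minimum)
Employment 44 ≥ 18 months
Total monthly debts = (745 + 165 + 180 + 470) = 1,560. DTI: 1,560 ÷ 10,100 = 15.4%, within the 40% cap
All criteria satisfied.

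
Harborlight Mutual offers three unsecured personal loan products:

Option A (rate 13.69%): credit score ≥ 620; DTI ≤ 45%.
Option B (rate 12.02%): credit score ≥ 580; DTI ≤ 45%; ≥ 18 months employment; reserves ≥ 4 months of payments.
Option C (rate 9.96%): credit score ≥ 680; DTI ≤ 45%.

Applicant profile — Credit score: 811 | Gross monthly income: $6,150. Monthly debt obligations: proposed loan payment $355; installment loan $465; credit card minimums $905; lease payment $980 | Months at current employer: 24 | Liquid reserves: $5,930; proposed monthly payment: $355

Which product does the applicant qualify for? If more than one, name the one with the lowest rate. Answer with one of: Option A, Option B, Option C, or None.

Option C

Total debts = (355 + 465 + 905 + 980) = 2,705; DTI = 2,705/6,150 = 44%.
Reserves = 5,930/355 = 16.7 months.
Option A: score 811 ≥ 620; DTI 44% ≤ 45% → qualifies.
Option B: score 811 ≥ 580; DTI 44% ≤ 45%; employment 24 ≥ 18 mo; reserves 16.7 ≥ 4 mo → qualifies.
Option C: score 811 ≥ 680; DTI 44% ≤ 45% → qualifies.
Qualifying: Option A, Option B, Option C. Lowest rate is 9.96% → Option C.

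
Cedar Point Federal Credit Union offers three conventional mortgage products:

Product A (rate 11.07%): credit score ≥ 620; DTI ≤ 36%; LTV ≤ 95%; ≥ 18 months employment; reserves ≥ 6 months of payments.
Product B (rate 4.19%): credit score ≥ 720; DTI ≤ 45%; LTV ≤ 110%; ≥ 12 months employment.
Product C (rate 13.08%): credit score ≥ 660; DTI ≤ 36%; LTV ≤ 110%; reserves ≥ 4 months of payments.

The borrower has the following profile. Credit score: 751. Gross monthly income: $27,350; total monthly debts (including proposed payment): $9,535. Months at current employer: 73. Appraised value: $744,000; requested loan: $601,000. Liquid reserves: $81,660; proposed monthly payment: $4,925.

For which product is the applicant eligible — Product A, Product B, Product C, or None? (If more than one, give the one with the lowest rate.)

Product B

DTI = 9,535/27,350 = 34.9%.
LTV = 601,000/744,000 = 80.8%.
Reserves = 81,660/4,925 = 16.6 months.
Product A: score 751 ≥ 620; DTI 34.9% ≤ 36%; LTV 80.8% ≤ 95%; employment 73 ≥ 18 mo; reserves 16.6 ≥ 6 mo → qualifies.
Product B: score 751 ≥ 720; DTI 34.9% ≤ 45%; LTV 80.8% ≤ 110%; employment 73 ≥ 12 mo → qualifies.
Product C: score 751 ≥ 660; DTI 34.9% ≤ 36%; LTV 80.8% ≤ 110%; reserves 16.6 ≥ 4 mo → qualifies.
Qualifying: Product A, Product B, Product C. Lowest rate is 4.19% → Product B.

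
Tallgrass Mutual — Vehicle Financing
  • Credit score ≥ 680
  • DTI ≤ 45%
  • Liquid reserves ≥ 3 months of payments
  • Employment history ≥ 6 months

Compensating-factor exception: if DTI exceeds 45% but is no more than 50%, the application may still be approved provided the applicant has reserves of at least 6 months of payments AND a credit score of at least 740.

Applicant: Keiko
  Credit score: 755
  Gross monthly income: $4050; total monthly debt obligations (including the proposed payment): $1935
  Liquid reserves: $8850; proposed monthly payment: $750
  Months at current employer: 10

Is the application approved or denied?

Credit score 755 ≥ 680 (meets base)
DTI: 1,935 ÷ 4,050 = 47.8%, over the 45% base limit.
Reserves = 8,850/750 = 11.8 months ≥ 3
Employment 10 ≥ 6 months
DTI 47.8% is within the 45%–50% exception band; checking compensating factors.
Override check — reserves: 11.8 mo (ok); score: 755 (ok).
Both override conditions satisfied; DTI exception granted.

Approved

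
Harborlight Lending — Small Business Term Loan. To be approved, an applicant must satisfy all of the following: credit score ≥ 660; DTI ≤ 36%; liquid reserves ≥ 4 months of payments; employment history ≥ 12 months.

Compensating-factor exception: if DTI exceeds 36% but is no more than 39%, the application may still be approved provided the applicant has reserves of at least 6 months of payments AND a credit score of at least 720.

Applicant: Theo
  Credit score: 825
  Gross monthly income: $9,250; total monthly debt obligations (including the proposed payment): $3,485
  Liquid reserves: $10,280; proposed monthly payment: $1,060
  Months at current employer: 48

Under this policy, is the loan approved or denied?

Credit score 825 ≥ 660 (meets base)
DTI: 3,485 ÷ 9,250 = 37.7%, over the 36% base limit.
Reserves = 10,280/1,060 = 9.7 months ≥ 4
Employment 48 ≥ 12 months
37.7% falls in the override range (36%–39%), so the compensating-factor test applies.
Reserves 9.7 ≥ 6 months; credit score 825 ≥ 720.
Both override conditions satisfied; DTI exception granted.

Approved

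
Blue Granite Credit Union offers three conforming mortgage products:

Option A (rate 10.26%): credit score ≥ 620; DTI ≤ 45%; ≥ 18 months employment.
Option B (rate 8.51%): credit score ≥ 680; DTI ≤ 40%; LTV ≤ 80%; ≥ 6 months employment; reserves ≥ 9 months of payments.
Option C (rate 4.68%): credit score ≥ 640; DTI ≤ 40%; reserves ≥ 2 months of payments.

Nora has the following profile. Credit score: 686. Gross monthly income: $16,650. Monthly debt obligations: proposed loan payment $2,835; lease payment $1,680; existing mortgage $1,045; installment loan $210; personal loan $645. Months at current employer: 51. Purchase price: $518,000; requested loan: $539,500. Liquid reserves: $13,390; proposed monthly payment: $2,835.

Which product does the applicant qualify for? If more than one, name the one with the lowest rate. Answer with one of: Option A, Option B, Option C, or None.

Option C

Total debts = (2,835 + 1,680 + 1,045 + 210 + 645) = 6,415; DTI = 6,415/16,650 = 38.5%.
LTV = 539,500/518,000 = 104.2%.
Reserves = 13,390/2,835 = 4.7 months.
Option A: score 686 ≥ 620; DTI 38.5% ≤ 45%; employment 51 ≥ 18 mo → qualifies.
Option B: score 686 ≥ 680; DTI 38.5% ≤ 40%; LTV 104.2% > 80%; employment 51 ≥ 6 mo; reserves 4.7 < 9 mo → does not qualify.
Option C: score 686 ≥ 640; DTI 38.5% ≤ 40%; reserves 4.7 ≥ 2 mo → qualifies.
Qualifying: Option A, Option C. Lowest rate is 4.68% → Option C.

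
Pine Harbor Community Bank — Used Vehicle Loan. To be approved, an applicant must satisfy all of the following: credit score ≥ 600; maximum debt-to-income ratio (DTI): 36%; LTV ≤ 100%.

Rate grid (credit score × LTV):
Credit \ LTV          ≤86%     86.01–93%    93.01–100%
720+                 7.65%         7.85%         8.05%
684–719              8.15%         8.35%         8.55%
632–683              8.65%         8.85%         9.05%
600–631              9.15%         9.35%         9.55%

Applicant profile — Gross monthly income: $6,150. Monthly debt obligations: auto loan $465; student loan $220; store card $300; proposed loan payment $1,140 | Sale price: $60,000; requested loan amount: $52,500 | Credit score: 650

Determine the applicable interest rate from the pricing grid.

Credit score 650 ≥ 600; Total monthly debts = (465 + 220 + 300 + 1,140) = 2,125. DTI: 2,125 ÷ 6,150 = 34.6%, within the 36% cap
LTV: 52,500 ÷ 60,000 = 87.5%, within 100% cap
Score 650 is in the 632–683 band; LTV 87.5% is in the 86.01–93% band → 8.85%.

8.85%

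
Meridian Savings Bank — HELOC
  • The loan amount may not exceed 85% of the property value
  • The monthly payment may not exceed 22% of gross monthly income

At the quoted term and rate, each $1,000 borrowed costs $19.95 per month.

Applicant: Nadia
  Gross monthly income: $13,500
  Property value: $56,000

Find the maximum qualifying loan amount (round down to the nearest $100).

$47,600

Payment cap: 22% × $13,500 = $2,970/month.
At $19.95 per $1,000, that supports 2,970/19.95 × 1,000 ≈ $148,872 → $148,800.
LTV cap: 85% × $56,000 = $47,600 → $47,600.
Binding constraint: loan-to-value.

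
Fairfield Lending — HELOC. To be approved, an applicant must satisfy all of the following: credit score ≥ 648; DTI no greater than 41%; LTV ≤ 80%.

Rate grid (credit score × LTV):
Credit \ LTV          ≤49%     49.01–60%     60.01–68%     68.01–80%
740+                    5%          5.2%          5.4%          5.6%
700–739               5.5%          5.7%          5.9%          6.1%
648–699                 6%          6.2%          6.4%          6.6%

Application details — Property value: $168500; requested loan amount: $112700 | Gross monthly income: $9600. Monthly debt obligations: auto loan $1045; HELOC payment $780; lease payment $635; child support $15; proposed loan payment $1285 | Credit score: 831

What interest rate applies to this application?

5.4%

Credit score 831 ≥ 648; Total monthly debts = (1,045 + 780 + 635 + 15 + 1,285) = 3,760. DTI = 3,760/9,600 = 39.2% ≤ 41%
Loan-to-value = 112,700/168,500 = 66.9% — pass (80% max)
Credit 831 → row 740+; LTV 66.9% → column 60.01–68%. Grid cell → 5.4%.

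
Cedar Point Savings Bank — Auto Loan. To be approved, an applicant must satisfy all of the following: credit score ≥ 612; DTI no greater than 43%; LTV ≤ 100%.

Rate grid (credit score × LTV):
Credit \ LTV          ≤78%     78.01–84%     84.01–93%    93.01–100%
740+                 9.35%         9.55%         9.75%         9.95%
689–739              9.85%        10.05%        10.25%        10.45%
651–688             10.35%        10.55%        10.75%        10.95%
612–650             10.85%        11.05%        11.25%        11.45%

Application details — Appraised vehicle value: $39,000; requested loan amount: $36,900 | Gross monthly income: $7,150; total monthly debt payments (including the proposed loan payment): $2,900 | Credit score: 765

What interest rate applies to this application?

Credit score 765 ≥ 612; DTI = 2,900/7,150 = 40.6% ≤ 43%
LTV: 36,900 ÷ 39,000 = 94.6%, within 100% cap
Score 765 is in the 740+ band; LTV 94.6% is in the 93.01–100% band → 9.95%.

9.95%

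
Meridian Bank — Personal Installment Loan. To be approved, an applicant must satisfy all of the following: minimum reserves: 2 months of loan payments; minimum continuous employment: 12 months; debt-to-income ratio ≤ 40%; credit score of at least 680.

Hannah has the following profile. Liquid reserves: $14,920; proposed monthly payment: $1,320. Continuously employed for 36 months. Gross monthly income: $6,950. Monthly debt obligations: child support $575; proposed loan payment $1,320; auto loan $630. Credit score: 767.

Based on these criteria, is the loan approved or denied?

Reserves = 14,920/1,320 = 11.3 months ≥ 2
Employment 36 ≥ 12 months
Total monthly debts = (575 + 1,320 + 630) = 2,525. Debt-to-income = 2,525/6,950 = 36.3% — meets 40% limit
Credit score 767 ≥ 680 (meets)
All criteria satisfied.

Approved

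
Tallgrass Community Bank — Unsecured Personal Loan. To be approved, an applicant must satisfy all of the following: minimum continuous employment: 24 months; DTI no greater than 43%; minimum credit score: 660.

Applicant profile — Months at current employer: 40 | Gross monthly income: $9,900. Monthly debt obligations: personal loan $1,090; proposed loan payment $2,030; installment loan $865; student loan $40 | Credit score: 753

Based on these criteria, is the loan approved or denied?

Employment 40 ≥ 24 months
Total monthly debts = (1,090 + 2,030 + 865 + 40) = 4,025. DTI: 4,025 ÷ 9,900 = 40.7%, within the 43% cap
Credit score 753 ≥ 660 (meets)
All criteria satisfied.

Approved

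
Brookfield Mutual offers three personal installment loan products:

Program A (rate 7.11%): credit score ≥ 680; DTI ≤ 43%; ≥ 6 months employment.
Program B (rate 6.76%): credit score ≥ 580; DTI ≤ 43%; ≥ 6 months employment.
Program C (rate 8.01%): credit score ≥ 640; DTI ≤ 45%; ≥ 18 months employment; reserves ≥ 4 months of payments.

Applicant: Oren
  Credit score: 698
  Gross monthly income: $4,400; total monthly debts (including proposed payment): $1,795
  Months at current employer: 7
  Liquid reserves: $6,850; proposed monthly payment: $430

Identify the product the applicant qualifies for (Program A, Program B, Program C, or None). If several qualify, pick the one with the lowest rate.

DTI = 1,795/4,400 = 40.8%.
Reserves = 6,850/430 = 15.9 months.
Program A: score 698 ≥ 680; DTI 40.8% ≤ 43%; employment 7 ≥ 6 mo → qualifies.
Program B: score 698 ≥ 580; DTI 40.8% ≤ 43%; employment 7 ≥ 6 mo → qualifies.
Program C: score 698 ≥ 640; DTI 40.8% ≤ 45%; employment 7 < 18 mo; reserves 15.9 ≥ 4 mo → does not qualify.
Qualifying: Program A, Program B. Lowest rate is 6.76% → Program B.

Program B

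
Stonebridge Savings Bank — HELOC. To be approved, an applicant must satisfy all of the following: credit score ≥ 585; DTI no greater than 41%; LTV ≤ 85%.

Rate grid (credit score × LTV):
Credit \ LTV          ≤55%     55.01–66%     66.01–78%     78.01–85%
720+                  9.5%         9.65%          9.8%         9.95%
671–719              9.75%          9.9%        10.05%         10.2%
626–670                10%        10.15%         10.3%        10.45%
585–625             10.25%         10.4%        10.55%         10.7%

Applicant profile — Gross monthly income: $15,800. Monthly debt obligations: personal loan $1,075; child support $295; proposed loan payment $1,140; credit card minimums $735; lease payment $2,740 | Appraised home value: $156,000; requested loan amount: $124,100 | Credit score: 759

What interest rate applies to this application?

Credit score 759 ≥ 585; Total monthly debts = (1,075 + 295 + 1,140 + 735 + 2,740) = 5,985. DTI: 5,985 ÷ 15,800 = 37.9%, within the 41% cap
LTV: 124,100 ÷ 156,000 = 79.6%, within 85% cap
Credit 759 → row 720+; LTV 79.6% → column 78.01–85%. Grid cell → 9.95%.

9.95%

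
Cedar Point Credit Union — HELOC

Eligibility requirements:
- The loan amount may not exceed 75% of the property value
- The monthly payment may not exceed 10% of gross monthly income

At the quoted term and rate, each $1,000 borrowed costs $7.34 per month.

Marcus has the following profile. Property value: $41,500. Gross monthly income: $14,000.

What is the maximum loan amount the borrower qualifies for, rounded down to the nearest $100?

Payment cap: 10% × $14,000 = $1,400/month.
At $7.34 per $1,000, that supports 1,400/7.34 × 1,000 ≈ $190,735 → $190,700.
LTV cap: 75% × $41,500 = $31,125 → $31,100.
Binding constraint: loan-to-value.

$31,100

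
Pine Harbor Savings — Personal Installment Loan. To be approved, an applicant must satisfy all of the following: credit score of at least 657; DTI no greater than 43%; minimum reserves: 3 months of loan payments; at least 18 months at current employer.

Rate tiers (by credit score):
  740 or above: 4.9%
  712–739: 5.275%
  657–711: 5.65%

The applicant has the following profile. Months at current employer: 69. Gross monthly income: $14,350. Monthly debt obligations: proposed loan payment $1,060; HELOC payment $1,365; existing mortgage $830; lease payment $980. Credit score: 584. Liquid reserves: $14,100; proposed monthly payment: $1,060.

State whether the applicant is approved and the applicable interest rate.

Credit score 584 < 657 (below minimum)
Employment 69 ≥ 18 months
Reserves: 14,100 ÷ 1,060 = 13.3 months (meets 3-month minimum)
Total monthly debts = (1,060 + 1,365 + 830 + 980) = 4,235. DTI = 4,235/14,350 = 29.5% ≤ 43%
Not all requirements met → denied.

Denied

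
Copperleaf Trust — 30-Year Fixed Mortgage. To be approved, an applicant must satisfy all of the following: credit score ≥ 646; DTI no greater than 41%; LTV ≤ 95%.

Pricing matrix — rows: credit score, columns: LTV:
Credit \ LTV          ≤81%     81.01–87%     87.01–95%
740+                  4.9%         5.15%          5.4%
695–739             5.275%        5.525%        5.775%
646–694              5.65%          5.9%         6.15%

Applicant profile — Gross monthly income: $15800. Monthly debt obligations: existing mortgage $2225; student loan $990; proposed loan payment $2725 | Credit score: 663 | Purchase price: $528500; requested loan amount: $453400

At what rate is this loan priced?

5.9%

Credit score 663 ≥ 646; Total monthly debts = (2,225 + 990 + 2,725) = 5,940. Debt-to-income = 5,940/15,800 = 37.6% — meets 41% limit
Loan-to-value = 453,400/528,500 = 85.8% — pass (95% max)
Credit 663 → row 646–694; LTV 85.8% → column 81.01–87%. Grid cell → 5.9%.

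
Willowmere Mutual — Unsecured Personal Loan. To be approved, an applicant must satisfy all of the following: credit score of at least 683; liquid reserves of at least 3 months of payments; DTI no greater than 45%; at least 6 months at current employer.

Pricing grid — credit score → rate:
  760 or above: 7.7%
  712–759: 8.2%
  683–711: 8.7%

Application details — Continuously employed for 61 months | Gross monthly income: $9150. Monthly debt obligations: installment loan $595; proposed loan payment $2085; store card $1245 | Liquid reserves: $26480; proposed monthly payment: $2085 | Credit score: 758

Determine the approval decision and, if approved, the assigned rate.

Credit score 758 ≥ 683 (meets minimum)
Reserves: 26,480 ÷ 2,085 = 12.7 months (meets 3-month minimum)
Total monthly debts = (595 + 2,085 + 1,245) = 3,925. DTI = 3,925/9,150 = 42.9% ≤ 45%
Employment 61 ≥ 6 months
All requirements met. Score 758 falls in the 712–759 tier → 8.2%.

Approved at 8.2%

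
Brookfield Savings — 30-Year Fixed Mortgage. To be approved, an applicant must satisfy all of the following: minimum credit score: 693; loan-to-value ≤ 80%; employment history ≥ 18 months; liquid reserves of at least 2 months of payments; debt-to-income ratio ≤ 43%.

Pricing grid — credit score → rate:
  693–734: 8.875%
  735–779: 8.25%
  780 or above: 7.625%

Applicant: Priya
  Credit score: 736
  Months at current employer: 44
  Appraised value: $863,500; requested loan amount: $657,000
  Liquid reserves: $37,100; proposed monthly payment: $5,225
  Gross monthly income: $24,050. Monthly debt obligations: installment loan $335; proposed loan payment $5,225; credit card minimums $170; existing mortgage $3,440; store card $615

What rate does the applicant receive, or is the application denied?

Approved at 8.25%

Credit score 736 ≥ 693 (meets minimum)
Liquid reserves cover 37,100/5,225 = 7.1 months — ≥ 2 required
LTV: 657,000 ÷ 863,500 = 76.1%, within 80% cap
Employment 44 ≥ 18 months
Total monthly debts = (335 + 5,225 + 170 + 3,440 + 615) = 9,785. DTI = 9,785/24,050 = 40.7% ≤ 43%
All requirements met. Score 736 falls in the 735–779 tier → 8.25%.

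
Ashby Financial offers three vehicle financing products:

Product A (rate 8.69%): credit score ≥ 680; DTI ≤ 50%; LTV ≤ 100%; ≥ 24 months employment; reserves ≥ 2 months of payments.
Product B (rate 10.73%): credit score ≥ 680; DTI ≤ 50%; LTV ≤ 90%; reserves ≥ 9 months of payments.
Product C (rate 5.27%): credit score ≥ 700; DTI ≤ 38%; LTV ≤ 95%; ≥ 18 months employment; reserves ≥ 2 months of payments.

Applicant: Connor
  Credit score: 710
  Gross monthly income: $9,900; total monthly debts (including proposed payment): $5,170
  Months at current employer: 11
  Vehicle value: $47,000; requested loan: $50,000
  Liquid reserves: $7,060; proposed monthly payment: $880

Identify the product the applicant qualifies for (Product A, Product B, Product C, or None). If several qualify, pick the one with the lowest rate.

DTI = 5,170/9,900 = 52.2%.
LTV = 50,000/47,000 = 106.4%.
Reserves = 7,060/880 = 8.0 months.
Product A: score 710 ≥ 680; DTI 52.2% > 50%; LTV 106.4% > 100%; employment 11 < 24 mo; reserves 8.0 ≥ 2 mo → does not qualify.
Product B: score 710 ≥ 680; DTI 52.2% > 50%; LTV 106.4% > 90%; reserves 8.0 < 9 mo → does not qualify.
Product C: score 710 ≥ 700; DTI 52.2% > 38%; LTV 106.4% > 95%; employment 11 < 18 mo; reserves 8.0 ≥ 2 mo → does not qualify.

None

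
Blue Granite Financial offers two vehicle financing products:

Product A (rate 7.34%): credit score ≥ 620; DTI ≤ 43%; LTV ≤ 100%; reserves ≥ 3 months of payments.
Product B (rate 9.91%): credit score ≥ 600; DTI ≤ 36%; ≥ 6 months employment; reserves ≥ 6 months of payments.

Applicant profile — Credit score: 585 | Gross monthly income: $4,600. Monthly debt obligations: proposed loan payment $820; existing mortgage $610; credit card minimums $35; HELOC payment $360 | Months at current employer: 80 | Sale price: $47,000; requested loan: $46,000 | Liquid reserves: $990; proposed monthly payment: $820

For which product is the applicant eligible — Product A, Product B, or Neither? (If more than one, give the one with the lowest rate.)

Neither

Total debts = (820 + 610 + 35 + 360) = 1,825; DTI = 1,825/4,600 = 39.7%.
LTV = 46,000/47,000 = 97.9%.
Reserves = 990/820 = 1.2 months.
Product A: score 585 < 620; DTI 39.7% ≤ 43%; LTV 97.9% ≤ 100%; reserves 1.2 < 3 mo → does not qualify.
Product B: score 585 < 600; DTI 39.7% > 36%; employment 80 ≥ 6 mo; reserves 1.2 < 6 mo → does not qualify.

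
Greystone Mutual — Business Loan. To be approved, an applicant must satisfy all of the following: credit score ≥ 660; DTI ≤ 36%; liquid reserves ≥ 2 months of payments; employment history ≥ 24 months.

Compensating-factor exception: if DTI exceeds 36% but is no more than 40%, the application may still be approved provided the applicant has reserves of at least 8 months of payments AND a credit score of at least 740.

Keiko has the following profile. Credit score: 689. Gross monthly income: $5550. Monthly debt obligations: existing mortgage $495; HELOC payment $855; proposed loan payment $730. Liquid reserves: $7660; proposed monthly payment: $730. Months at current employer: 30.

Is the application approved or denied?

Denied

Credit score 689 ≥ 660 (meets base)
Total debts = (495 + 855 + 730) = 2,080. DTI: 2,080 ÷ 5,550 = 37.5%, over the 36% base limit.
Reserves: 7,660 ÷ 730 = 10.5 months (meets 2-month minimum)
Employment 30 ≥ 24 months
37.5% falls in the override range (36%–40%), so the compensating-factor test applies.
Override check — reserves: 10.5 mo (ok); score: 689 (below 740).
Override conditions not both satisfied; exception does not apply.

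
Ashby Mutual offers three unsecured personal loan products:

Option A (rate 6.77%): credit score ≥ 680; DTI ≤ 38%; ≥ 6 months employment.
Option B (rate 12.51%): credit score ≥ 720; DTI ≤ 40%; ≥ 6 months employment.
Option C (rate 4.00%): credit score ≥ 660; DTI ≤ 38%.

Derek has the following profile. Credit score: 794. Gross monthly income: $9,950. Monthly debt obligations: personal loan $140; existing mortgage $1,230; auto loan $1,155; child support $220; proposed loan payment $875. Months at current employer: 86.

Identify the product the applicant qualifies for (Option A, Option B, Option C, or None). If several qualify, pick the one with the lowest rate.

Option C

Total debts = (140 + 1,230 + 1,155 + 220 + 875) = 3,620; DTI = 3,620/9,950 = 36.4%.
Option A: score 794 ≥ 680; DTI 36.4% ≤ 38%; employment 86 ≥ 6 mo → qualifies.
Option B: score 794 ≥ 720; DTI 36.4% ≤ 40%; employment 86 ≥ 6 mo → qualifies.
Option C: score 794 ≥ 660; DTI 36.4% ≤ 38% → qualifies.
Qualifying: Option A, Option B, Option C. Lowest rate is 4.00% → Option C.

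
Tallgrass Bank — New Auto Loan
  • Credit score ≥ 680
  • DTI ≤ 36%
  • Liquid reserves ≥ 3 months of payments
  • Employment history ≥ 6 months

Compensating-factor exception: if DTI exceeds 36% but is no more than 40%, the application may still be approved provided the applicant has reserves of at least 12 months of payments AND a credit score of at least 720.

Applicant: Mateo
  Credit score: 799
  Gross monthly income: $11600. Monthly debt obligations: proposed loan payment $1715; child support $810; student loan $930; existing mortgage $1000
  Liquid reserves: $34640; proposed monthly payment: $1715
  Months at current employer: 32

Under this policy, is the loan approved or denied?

Approved

Credit score 799 ≥ 680 (meets base)
Total debts = (1,715 + 810 + 930 + 1,000) = 4,455. DTI: 4,455 ÷ 11,600 = 38.4%, over the 36% base limit.
Liquid reserves cover 34,640/1,715 = 20.2 months — ≥ 3 required
Employment 32 ≥ 6 months
38.4% falls in the override range (36%–40%), so the compensating-factor test applies.
Override check — reserves: 20.2 mo (ok); score: 799 (ok).
Both compensating conditions met → exception applies.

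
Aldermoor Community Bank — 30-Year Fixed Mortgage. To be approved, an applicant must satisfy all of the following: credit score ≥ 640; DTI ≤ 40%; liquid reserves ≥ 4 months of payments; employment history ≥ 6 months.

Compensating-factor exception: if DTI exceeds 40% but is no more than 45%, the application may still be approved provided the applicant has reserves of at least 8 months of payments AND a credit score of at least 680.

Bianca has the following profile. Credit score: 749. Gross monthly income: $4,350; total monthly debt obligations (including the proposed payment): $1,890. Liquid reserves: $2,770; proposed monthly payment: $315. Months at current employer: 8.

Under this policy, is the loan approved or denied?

Approved

Credit score 749 ≥ 640 (meets base)
DTI = 1,890/4,350 = 43.4% > 40% — standard DTI limit exceeded.
Reserves: 2,770 ÷ 315 = 8.8 months (meets 4-month minimum)
Employment 8 ≥ 6 months
43.4% falls in the override range (40%–45%), so the compensating-factor test applies.
Reserves 8.8 ≥ 8 months; credit score 749 ≥ 680.
Both override conditions satisfied; DTI exception granted.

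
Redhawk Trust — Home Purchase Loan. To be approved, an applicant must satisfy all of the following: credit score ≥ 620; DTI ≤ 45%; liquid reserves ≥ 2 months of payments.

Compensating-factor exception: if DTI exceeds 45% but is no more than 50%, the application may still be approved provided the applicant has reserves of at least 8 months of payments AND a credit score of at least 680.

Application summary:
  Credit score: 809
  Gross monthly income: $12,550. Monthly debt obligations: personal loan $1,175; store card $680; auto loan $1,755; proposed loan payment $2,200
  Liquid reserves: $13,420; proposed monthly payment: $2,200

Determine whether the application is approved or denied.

Denied

Credit score 809 ≥ 620 (meets base)
Total debts = (1,175 + 680 + 1,755 + 2,200) = 5,810. DTI = 5,810/12,550 = 46.3% > 45% — standard DTI limit exceeded.
Liquid reserves cover 13,420/2,200 = 6.1 months — ≥ 2 required
46.3% falls in the override range (45%–50%), so the compensating-factor test applies.
Override check — reserves: 6.1 mo (short of 8); score: 809 (ok).
Override conditions not both satisfied; exception does not apply.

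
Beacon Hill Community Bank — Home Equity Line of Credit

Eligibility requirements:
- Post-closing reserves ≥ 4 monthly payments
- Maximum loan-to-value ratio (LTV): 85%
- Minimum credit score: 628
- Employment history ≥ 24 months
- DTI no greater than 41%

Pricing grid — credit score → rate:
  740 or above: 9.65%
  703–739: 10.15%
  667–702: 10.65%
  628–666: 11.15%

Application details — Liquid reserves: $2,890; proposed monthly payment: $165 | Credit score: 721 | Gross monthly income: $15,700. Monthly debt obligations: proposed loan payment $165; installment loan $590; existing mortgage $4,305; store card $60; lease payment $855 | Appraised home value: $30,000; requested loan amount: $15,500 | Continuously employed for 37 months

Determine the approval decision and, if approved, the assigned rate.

Approved at 10.15%

Credit score 721 ≥ 628 (meets minimum)
LTV = 15,500/30,000 = 51.7% ≤ 85%
Employment 37 ≥ 24 months
Total monthly debts = (165 + 590 + 4,305 + 60 + 855) = 5,975. Debt-to-income = 5,975/15,700 = 38.1% — meets 41% limit
Liquid reserves cover 2,890/165 = 17.5 months — ≥ 4 required
All requirements met. Score 721 falls in the 703–739 tier → 10.15%.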